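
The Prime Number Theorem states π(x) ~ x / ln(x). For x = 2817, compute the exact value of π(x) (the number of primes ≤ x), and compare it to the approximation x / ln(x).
π(2817) = 409;  x/ln(x) ≈ 354.63;  relative error ≈ 13.29%.

Directly count primes up to 2817: π(2817) = 409. The PNT approximation gives 2817/ln(2817) ≈ 2817/7.94343 ≈ 354.63. Relative error (π(x) − x/ln(x)) / π(x) ≈ 13.29%; the approximation is known to undercount slightly (Li(x) is a better estimate).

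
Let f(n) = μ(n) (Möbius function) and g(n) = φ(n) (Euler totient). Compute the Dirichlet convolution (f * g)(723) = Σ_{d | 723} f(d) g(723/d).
(μ * φ)(723) = 239

Divisors of 723: [1, 3, 241, 723]. For each d | 723:
  d = 1: μ(1) · φ(723/1) = 1 · 480 = 480
  d = 3: μ(3) · φ(723/3) = -1 · 240 = -240
  d = 241: μ(241) · φ(723/241) = -1 · 2 = -2
  d = 723: μ(723) · φ(723/723) = 1 · 1 = 1
Summing: (μ * φ)(723) = 480 + -240 + -2 + 1 = 239.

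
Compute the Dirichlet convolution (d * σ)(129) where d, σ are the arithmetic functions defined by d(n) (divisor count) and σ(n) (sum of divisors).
(d * σ)(129) = 276

Divisors of 129: [1, 3, 43, 129]. For each d | 129:
  d = 1: d(1) · σ(129/1) = 1 · 176 = 176
  d = 3: d(3) · σ(129/3) = 2 · 44 = 88
  d = 43: d(43) · σ(129/43) = 2 · 4 = 8
  d = 129: d(129) · σ(129/129) = 4 · 1 = 4
Summing: (d * σ)(129) = 176 + 88 + 8 + 4 = 276.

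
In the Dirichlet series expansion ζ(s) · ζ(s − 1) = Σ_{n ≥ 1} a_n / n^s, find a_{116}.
σ(116) = 210

In the product (Σ m^0/m^s)(Σ k / k^s) = Σ (Σ_{d | n} d) / n^s, the coefficient of 1/n^s is σ(n) = Σ_{d | n} d. For n = 116, divisors are [1, 2, 4, 29, 58, 116]; summing: σ(116) = 210.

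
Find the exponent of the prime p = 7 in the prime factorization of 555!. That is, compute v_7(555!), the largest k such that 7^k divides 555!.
v_7(555!) = 91

Legendre's formula: v_p(n!) = Σ_{k ≥ 1} ⌊n / p^k⌋. For p = 7, n = 555, the terms are:
  ⌊555/7^1⌋ = ⌊555/7⌋ = 79
  ⌊555/7^2⌋ = ⌊555/49⌋ = 11
  ⌊555/7^3⌋ = ⌊555/343⌋ = 1
(the next term ⌊555/7^4⌋ = 0, terminating the sum). Summing: v_7(555!) = 79 + 11 + 1 = 91.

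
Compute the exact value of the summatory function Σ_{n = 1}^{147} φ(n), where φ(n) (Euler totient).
Σ_{n ≤ 147} φ(n) = 6598

Compute φ(n) for each 1 ≤ n ≤ 147: φ(1) = 1, φ(2) = 1, φ(3) = 2, φ(4) = 2, φ(5) = 4, φ(6) = 2, φ(7) = 6, φ(8) = 4, φ(9) = 6, φ(10) = 4, φ(11) = 10, φ(12) = 4, φ(13) = 12, φ(14) = 6, φ(15) = 8, φ(16) = 8, φ(17) = 16, φ(18) = 6, φ(19) = 18, φ(20) = 8, φ(21) = 12, φ(22) = 10, φ(23) = 22, φ(24) = 8, φ(25) = 20, φ(26) = 12, φ(27) = 18, φ(28) = 12, φ(29) = 28, φ(30) = 8, φ(31) = 30, φ(32) = 16, φ(33) = 20, φ(34) = 16, φ(35) = 24, φ(36) = 12, φ(37) = 36, φ(38) = 18, φ(39) = 24, φ(40) = 16, φ(41) = 40, φ(42) = 12, φ(43) = 42, φ(44) = 20, φ(45) = 24, φ(46) = 22, φ(47) = 46, φ(48) = 16, φ(49) = 42, φ(50) = 20, φ(51) = 32, φ(52) = 24, φ(53) = 52, φ(54) = 18, φ(55) = 40, φ(56) = 24, φ(57) = 36, φ(58) = 28, φ(59) = 58, φ(60) = 16, φ(61) = 60, φ(62) = 30, φ(63) = 36, φ(64) = 32, φ(65) = 48, φ(66) = 20, φ(67) = 66, φ(68) = 32, φ(69) = 44, φ(70) = 24, φ(71) = 70, φ(72) = 24, φ(73) = 72, φ(74) = 36, φ(75) = 40, φ(76) = 36, φ(77) = 60, φ(78) = 24, φ(79) = 78, φ(80) = 32, φ(81) = 54, φ(82) = 40, φ(83) = 82, φ(84) = 24, φ(85) = 64, φ(86) = 42, φ(87) = 56, φ(88) = 40, φ(89) = 88, φ(90) = 24, φ(91) = 72, φ(92) = 44, φ(93) = 60, φ(94) = 46, φ(95) = 72, φ(96) = 32, φ(97) = 96, φ(98) = 42, φ(99) = 60, φ(100) = 40, φ(101) = 100, φ(102) = 32, φ(103) = 102, φ(104) = 48, φ(105) = 48, φ(106) = 52, φ(107) = 106, φ(108) = 36, φ(109) = 108, φ(110) = 40, φ(111) = 72, φ(112) = 48, φ(113) = 112, φ(114) = 36, φ(115) = 88, φ(116) = 56, φ(117) = 72, φ(118) = 58, φ(119) = 96, φ(120) = 32, φ(121) = 110, φ(122) = 60, φ(123) = 80, φ(124) = 60, φ(125) = 100, φ(126) = 36, φ(127) = 126, φ(128) = 64, φ(129) = 84, φ(130) = 48, φ(131) = 130, φ(132) = 40, φ(133) = 108, φ(134) = 66, φ(135) = 72, φ(136) = 64, φ(137) = 136, φ(138) = 44, φ(139) = 138, φ(140) = 48, φ(141) = 92, φ(142) = 70, φ(143) = 120, φ(144) = 48, φ(145) = 112, φ(146) = 72, φ(147) = 84. Summing all 147 values: 6598. (Average order: Σ_{n ≤ x} φ(n) ~ (3/π²) x². For x = 147, (3/π²)·147² ≈ 6568.35.)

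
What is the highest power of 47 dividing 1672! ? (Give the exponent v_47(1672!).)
v_47(1672!) = 35

Legendre's formula: v_p(n!) = Σ_{k ≥ 1} ⌊n / p^k⌋. For p = 47, n = 1672, the terms are:
  ⌊1672/47^1⌋ = ⌊1672/47⌋ = 35
(the next term ⌊1672/47^2⌋ = 0, terminating the sum). Summing: v_47(1672!) = 35 = 35.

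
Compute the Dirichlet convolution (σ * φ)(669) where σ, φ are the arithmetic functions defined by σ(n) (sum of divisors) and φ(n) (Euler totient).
(σ * φ)(669) = 2676

Divisors of 669: [1, 3, 223, 669]. For each d | 669:
  d = 1: σ(1) · φ(669/1) = 1 · 444 = 444
  d = 3: σ(3) · φ(669/3) = 4 · 222 = 888
  d = 223: σ(223) · φ(669/223) = 224 · 2 = 448
  d = 669: σ(669) · φ(669/669) = 896 · 1 = 896
Summing: (σ * φ)(669) = 444 + 888 + 448 + 896 = 2676.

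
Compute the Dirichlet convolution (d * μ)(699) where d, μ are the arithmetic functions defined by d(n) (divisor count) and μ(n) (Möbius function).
(d * μ)(699) = 1

Divisors of 699: [1, 3, 233, 699]. For each d | 699:
  d = 1: d(1) · μ(699/1) = 1 · 1 = 1
  d = 3: d(3) · μ(699/3) = 2 · -1 = -2
  d = 233: d(233) · μ(699/233) = 2 · -1 = -2
  d = 699: d(699) · μ(699/699) = 4 · 1 = 4
Summing: (d * μ)(699) = 1 + -2 + -2 + 4 = 1.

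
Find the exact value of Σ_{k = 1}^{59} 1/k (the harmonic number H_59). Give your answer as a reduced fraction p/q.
H_59 = 15063255090319832863132951/3230237388259077233637600

Direct summation: H_59 = 1 + 1/2 + ... + 1/59. The least common denominator is lcm(1, ..., 59) = 9690712164777231700912800; over this denominator the numerator is 9690712164777231700912800 + 4845356082388615850456400 + 3230237388259077233637600 + 2422678041194307925228200 + 1938142432955446340182560 + 1615118694129538616818800 + 1384387452111033100130400 + 1211339020597153962614100 + 1076745796086359077879200 + 969071216477723170091280 + 880973833161566518264800 + 807559347064769308409400 + 745439397290556284685600 + 692193726055516550065200 + 646047477651815446727520 + 605669510298576981307050 + 570041892045719511818400 + 538372898043179538939600 + 510037482356696405311200 + 484535608238861585045640 + 461462484037011033376800 + 440486916580783259132400 + 421335311512053552213600 + 403779673532384654204700 + 387628486591089268036512 + 372719698645278142342800 + 358915265362119692626400 + 346096863027758275032600 + 334162488440594196583200 + 323023738825907723363760 + 312603618218620377448800 + 302834755149288490653525 + 293657944387188839421600 + 285020946022859755909200 + 276877490422206620026080 + 269186449021589769469800 + 261911139588573829754400 + 255018741178348202655600 + 248479799096852094895200 + 242267804119430792522820 + 236358833287249553680800 + 230731242018505516688400 + 225365399180865853509600 + 220243458290391629566200 + 215349159217271815575840 + 210667655756026776106800 + 206185365208026206402400 + 201889836766192327102350 + 197769636015861871447200 + 193814243295544634018256 + 190013964015239837272800 + 186359849322639071171400 + 182843625750513805677600 + 179457632681059846313200 + 176194766632313303652960 + 173048431513879137516300 + 170012494118898801770400 + 167081244220297098291600 + 164249358725037825439200 = 45189765270959498589398853, so H_59 = 45189765270959498589398853/9690712164777231700912800; reducing by gcd(45189765270959498589398853, 9690712164777231700912800) = 3 gives 15063255090319832863132951/3230237388259077233637600 ≈ 4.66320. (The PNT-adjacent estimate ln(59) + γ ≈ 4.65475 matches within O(1/n).)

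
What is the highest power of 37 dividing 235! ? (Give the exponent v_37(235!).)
v_37(235!) = 6

Legendre's formula: v_p(n!) = Σ_{k ≥ 1} ⌊n / p^k⌋. For p = 37, n = 235, the terms are:
  ⌊235/37^1⌋ = ⌊235/37⌋ = 6
(the next term ⌊235/37^2⌋ = 0, terminating the sum). Summing: v_37(235!) = 6 = 6.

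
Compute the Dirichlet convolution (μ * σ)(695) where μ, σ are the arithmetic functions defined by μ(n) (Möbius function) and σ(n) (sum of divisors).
(μ * σ)(695) = 695

Divisors of 695: [1, 5, 139, 695]. For each d | 695:
  d = 1: μ(1) · σ(695/1) = 1 · 840 = 840
  d = 5: μ(5) · σ(695/5) = -1 · 140 = -140
  d = 139: μ(139) · σ(695/139) = -1 · 6 = -6
  d = 695: μ(695) · σ(695/695) = 1 · 1 = 1
Summing: (μ * σ)(695) = 840 + -140 + -6 + 1 = 695.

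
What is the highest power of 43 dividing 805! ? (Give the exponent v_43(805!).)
v_43(805!) = 18

Legendre's formula: v_p(n!) = Σ_{k ≥ 1} ⌊n / p^k⌋. For p = 43, n = 805, the terms are:
  ⌊805/43^1⌋ = ⌊805/43⌋ = 18
(the next term ⌊805/43^2⌋ = 0, terminating the sum). Summing: v_43(805!) = 18 = 18.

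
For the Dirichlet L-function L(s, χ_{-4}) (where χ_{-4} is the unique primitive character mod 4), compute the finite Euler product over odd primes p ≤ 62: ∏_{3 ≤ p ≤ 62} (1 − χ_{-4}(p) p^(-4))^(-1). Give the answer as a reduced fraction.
∏ = 81934214988902113115031508050672702841756592198516788686922065253543/82850154482442028729801746725895742819441886414557775886809038848000

The odd primes p ≤ 62 are [3, 5, 7, 11, 13, 17, 19, 23, 29, 31, 37, 41, 43, 47, 53, 59, 61]. For each, χ(p) = 1 if p ≡ 1 mod 4, χ(p) = −1 if p ≡ 3 mod 4. Taking (1 − χ(p)/p^4)^(-1) = p^4/(p^4 − χ(p)): (1 − (-1)/3^4)^(-1) · (1 − (1)/5^4)^(-1) · (1 − (-1)/7^4)^(-1) · (1 − (-1)/11^4)^(-1) · (1 − (1)/13^4)^(-1) · (1 − (1)/17^4)^(-1) · (1 − (-1)/19^4)^(-1) · (1 − (-1)/23^4)^(-1) · (1 − (1)/29^4)^(-1) · (1 − (-1)/31^4)^(-1) · (1 − (1)/37^4)^(-1) · (1 − (1)/41^4)^(-1) · (1 − (-1)/43^4)^(-1) · (1 − (-1)/47^4)^(-1) · (1 − (1)/53^4)^(-1) · (1 − (-1)/59^4)^(-1) · (1 − (1)/61^4)^(-1) = 81934214988902113115031508050672702841756592198516788686922065253543/82850154482442028729801746725895742819441886414557775886809038848000.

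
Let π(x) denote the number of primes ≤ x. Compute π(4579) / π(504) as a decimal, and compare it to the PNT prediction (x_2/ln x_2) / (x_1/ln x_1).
π(4579)/π(504) = 619/96 ≈ 6.4479;  PNT prediction ≈ 6.7069.

π(504) = 96 and π(4579) = 619, so π(4579)/π(504) ≈ 6.4479. The PNT-predicted ratio is (4579/ln(4579)) / (504/ln(504)) ≈ 6.7069. The two agree to within a few percent, as expected.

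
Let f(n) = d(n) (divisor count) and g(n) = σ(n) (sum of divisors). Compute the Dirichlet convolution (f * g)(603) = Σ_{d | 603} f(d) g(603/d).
(d * σ)(603) = 1680

Divisors of 603: [1, 3, 9, 67, 201, 603]. For each d | 603:
  d = 1: d(1) · σ(603/1) = 1 · 884 = 884
  d = 3: d(3) · σ(603/3) = 2 · 272 = 544
  d = 9: d(9) · σ(603/9) = 3 · 68 = 204
  d = 67: d(67) · σ(603/67) = 2 · 13 = 26
  d = 201: d(201) · σ(603/201) = 4 · 4 = 16
  d = 603: d(603) · σ(603/603) = 6 · 1 = 6
Summing: (d * σ)(603) = 884 + 544 + 204 + 26 + 16 + 6 = 1680.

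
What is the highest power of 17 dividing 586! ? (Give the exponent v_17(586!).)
v_17(586!) = 36

Legendre's formula: v_p(n!) = Σ_{k ≥ 1} ⌊n / p^k⌋. For p = 17, n = 586, the terms are:
  ⌊586/17^1⌋ = ⌊586/17⌋ = 34
  ⌊586/17^2⌋ = ⌊586/289⌋ = 2
(the next term ⌊586/17^3⌋ = 0, terminating the sum). Summing: v_17(586!) = 34 + 2 = 36.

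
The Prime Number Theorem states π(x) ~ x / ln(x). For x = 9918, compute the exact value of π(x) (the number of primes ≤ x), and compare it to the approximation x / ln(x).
π(9918) = 1222;  x/ln(x) ≈ 1077.80;  relative error ≈ 11.80%.

Directly count primes up to 9918: π(9918) = 1222. The PNT approximation gives 9918/ln(9918) ≈ 9918/9.20211 ≈ 1077.80. Relative error (π(x) − x/ln(x)) / π(x) ≈ 11.80%; the approximation is known to undercount slightly (Li(x) is a better estimate).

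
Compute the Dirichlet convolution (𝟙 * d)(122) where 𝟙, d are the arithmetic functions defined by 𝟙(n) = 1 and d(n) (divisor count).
(𝟙 * d)(122) = 9

Divisors of 122: [1, 2, 61, 122]. For each d | 122:
  d = 1: 𝟙(1) · d(122/1) = 1 · 4 = 4
  d = 2: 𝟙(2) · d(122/2) = 1 · 2 = 2
  d = 61: 𝟙(61) · d(122/61) = 1 · 2 = 2
  d = 122: 𝟙(122) · d(122/122) = 1 · 1 = 1
Summing: (𝟙 * d)(122) = 4 + 2 + 2 + 1 = 9.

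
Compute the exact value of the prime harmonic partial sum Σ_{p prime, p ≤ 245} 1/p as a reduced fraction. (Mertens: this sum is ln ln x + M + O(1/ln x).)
Σ 1/p = 506873196134241441348690763593294873492730445394823722837469097176314709804649267964680634478659521/256041159035492609053110100510385311995538591998443060216114576417920917800321526504084465112487730

π(245) = 53, so the primes ≤ 245 are [2, 3, 5, 7, 11, 13, 17, 19, 23, 29, 31, 37, 41, 43, 47, 53, 59, 61, 67, 71, 73, 79, 83, 89, 97, 101, 103, 107, 109, 113, 127, 131, 137, 139, 149, 151, 157, 163, 167, 173, 179, 181, 191, 193, 197, 199, 211, 223, 227, 229, 233, 239, 241]. Summing 1/p over these primes: 506873196134241441348690763593294873492730445394823722837469097176314709804649267964680634478659521/256041159035492609053110100510385311995538591998443060216114576417920917800321526504084465112487730 ≈ 1.9797. Mertens estimate ln ln(245) + 0.2615 ≈ 1.9665.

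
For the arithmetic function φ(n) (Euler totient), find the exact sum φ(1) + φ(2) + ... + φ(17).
Σ_{n ≤ 17} φ(n) = 96

Compute φ(n) for each 1 ≤ n ≤ 17: φ(1) = 1, φ(2) = 1, φ(3) = 2, φ(4) = 2, φ(5) = 4, φ(6) = 2, φ(7) = 6, φ(8) = 4, φ(9) = 6, φ(10) = 4, φ(11) = 10, φ(12) = 4, φ(13) = 12, φ(14) = 6, φ(15) = 8, φ(16) = 8, φ(17) = 16. Summing all 17 values: 96. (Average order: Σ_{n ≤ x} φ(n) ~ (3/π²) x². For x = 17, (3/π²)·17² ≈ 87.85.)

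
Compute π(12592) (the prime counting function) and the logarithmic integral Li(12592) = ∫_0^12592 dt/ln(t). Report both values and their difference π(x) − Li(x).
π(12592) = 1504;  Li(12592) ≈ 1523.96;  π(x) − Li(x) ≈ -19.96.

Direct count of primes ≤ 12592 gives π(12592) = 1504. Numerical evaluation of the logarithmic integral gives Li(12592) ≈ 1523.96. The difference π(x) − Li(x) ≈ -19.96 is typically negative for small/moderate x (Li(x) overestimates), though Littlewood's theorem shows this sign changes infinitely often.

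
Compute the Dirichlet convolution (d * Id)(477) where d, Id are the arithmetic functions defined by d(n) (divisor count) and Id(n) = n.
(d * Id)(477) = 990

Divisors of 477: [1, 3, 9, 53, 159, 477]. For each d | 477:
  d = 1: d(1) · Id(477/1) = 1 · 477 = 477
  d = 3: d(3) · Id(477/3) = 2 · 159 = 318
  d = 9: d(9) · Id(477/9) = 3 · 53 = 159
  d = 53: d(53) · Id(477/53) = 2 · 9 = 18
  d = 159: d(159) · Id(477/159) = 4 · 3 = 12
  d = 477: d(477) · Id(477/477) = 6 · 1 = 6
Summing: (d * Id)(477) = 477 + 318 + 159 + 18 + 12 + 6 = 990.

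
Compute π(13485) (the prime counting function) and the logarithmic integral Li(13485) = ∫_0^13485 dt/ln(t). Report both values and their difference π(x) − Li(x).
π(13485) = 1598;  Li(13485) ≈ 1618.21;  π(x) − Li(x) ≈ -20.21.

Direct count of primes ≤ 13485 gives π(13485) = 1598. Numerical evaluation of the logarithmic integral gives Li(13485) ≈ 1618.21. The difference π(x) − Li(x) ≈ -20.21 is typically negative for small/moderate x (Li(x) overestimates), though Littlewood's theorem shows this sign changes infinitely often.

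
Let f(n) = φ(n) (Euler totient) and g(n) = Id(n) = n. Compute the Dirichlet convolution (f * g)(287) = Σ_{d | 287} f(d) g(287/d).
(φ * Id)(287) = 1053

Divisors of 287: [1, 7, 41, 287]. For each d | 287:
  d = 1: φ(1) · Id(287/1) = 1 · 287 = 287
  d = 7: φ(7) · Id(287/7) = 6 · 41 = 246
  d = 41: φ(41) · Id(287/41) = 40 · 7 = 280
  d = 287: φ(287) · Id(287/287) = 240 · 1 = 240
Summing: (φ * Id)(287) = 287 + 246 + 280 + 240 = 1053.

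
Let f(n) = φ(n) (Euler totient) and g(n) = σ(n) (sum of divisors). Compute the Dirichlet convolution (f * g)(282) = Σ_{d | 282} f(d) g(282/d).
(φ * σ)(282) = 2256

Divisors of 282: [1, 2, 3, 6, 47, 94, 141, 282]. For each d | 282:
  d = 1: φ(1) · σ(282/1) = 1 · 576 = 576
  d = 2: φ(2) · σ(282/2) = 1 · 192 = 192
  d = 3: φ(3) · σ(282/3) = 2 · 144 = 288
  d = 6: φ(6) · σ(282/6) = 2 · 48 = 96
  d = 47: φ(47) · σ(282/47) = 46 · 12 = 552
  d = 94: φ(94) · σ(282/94) = 46 · 4 = 184
  d = 141: φ(141) · σ(282/141) = 92 · 3 = 276
  d = 282: φ(282) · σ(282/282) = 92 · 1 = 92
Summing: (φ * σ)(282) = 576 + 192 + 288 + 96 + 552 + 184 + 276 + 92 = 2256.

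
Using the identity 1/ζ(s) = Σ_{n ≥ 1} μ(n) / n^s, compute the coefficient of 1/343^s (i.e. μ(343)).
μ(343) = 0

Factor n = 343 = 7^3. μ(n) = 0 if any exponent ≥ 2 (not squarefree); otherwise μ(n) = (−1)^{ω(n)} where ω(n) is the number of distinct prime factors. Applying: μ(343) = 0.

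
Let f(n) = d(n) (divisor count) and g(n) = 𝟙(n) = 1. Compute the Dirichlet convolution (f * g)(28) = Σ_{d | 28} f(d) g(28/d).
(d * 𝟙)(28) = 18

Divisors of 28: [1, 2, 4, 7, 14, 28]. For each d | 28:
  d = 1: d(1) · 𝟙(28/1) = 1 · 1 = 1
  d = 2: d(2) · 𝟙(28/2) = 2 · 1 = 2
  d = 4: d(4) · 𝟙(28/4) = 3 · 1 = 3
  d = 7: d(7) · 𝟙(28/7) = 2 · 1 = 2
  d = 14: d(14) · 𝟙(28/14) = 4 · 1 = 4
  d = 28: d(28) · 𝟙(28/28) = 6 · 1 = 6
Summing: (d * 𝟙)(28) = 1 + 2 + 3 + 2 + 4 + 6 = 18.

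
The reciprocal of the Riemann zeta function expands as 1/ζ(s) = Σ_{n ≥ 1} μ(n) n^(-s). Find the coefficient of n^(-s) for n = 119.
μ(119) = 1

Factor n = 119 = 7 · 17. μ(n) = 0 if any exponent ≥ 2 (not squarefree); otherwise μ(n) = (−1)^{ω(n)} where ω(n) is the number of distinct prime factors. Applying: μ(119) = 1.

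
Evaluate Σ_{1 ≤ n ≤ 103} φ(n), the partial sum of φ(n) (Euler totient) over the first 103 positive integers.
Σ_{n ≤ 103} φ(n) = 3278

Compute φ(n) for each 1 ≤ n ≤ 103: φ(1) = 1, φ(2) = 1, φ(3) = 2, φ(4) = 2, φ(5) = 4, φ(6) = 2, φ(7) = 6, φ(8) = 4, φ(9) = 6, φ(10) = 4, φ(11) = 10, φ(12) = 4, φ(13) = 12, φ(14) = 6, φ(15) = 8, φ(16) = 8, φ(17) = 16, φ(18) = 6, φ(19) = 18, φ(20) = 8, φ(21) = 12, φ(22) = 10, φ(23) = 22, φ(24) = 8, φ(25) = 20, φ(26) = 12, φ(27) = 18, φ(28) = 12, φ(29) = 28, φ(30) = 8, φ(31) = 30, φ(32) = 16, φ(33) = 20, φ(34) = 16, φ(35) = 24, φ(36) = 12, φ(37) = 36, φ(38) = 18, φ(39) = 24, φ(40) = 16, φ(41) = 40, φ(42) = 12, φ(43) = 42, φ(44) = 20, φ(45) = 24, φ(46) = 22, φ(47) = 46, φ(48) = 16, φ(49) = 42, φ(50) = 20, φ(51) = 32, φ(52) = 24, φ(53) = 52, φ(54) = 18, φ(55) = 40, φ(56) = 24, φ(57) = 36, φ(58) = 28, φ(59) = 58, φ(60) = 16, φ(61) = 60, φ(62) = 30, φ(63) = 36, φ(64) = 32, φ(65) = 48, φ(66) = 20, φ(67) = 66, φ(68) = 32, φ(69) = 44, φ(70) = 24, φ(71) = 70, φ(72) = 24, φ(73) = 72, φ(74) = 36, φ(75) = 40, φ(76) = 36, φ(77) = 60, φ(78) = 24, φ(79) = 78, φ(80) = 32, φ(81) = 54, φ(82) = 40, φ(83) = 82, φ(84) = 24, φ(85) = 64, φ(86) = 42, φ(87) = 56, φ(88) = 40, φ(89) = 88, φ(90) = 24, φ(91) = 72, φ(92) = 44, φ(93) = 60, φ(94) = 46, φ(95) = 72, φ(96) = 32, φ(97) = 96, φ(98) = 42, φ(99) = 60, φ(100) = 40, φ(101) = 100, φ(102) = 32, φ(103) = 102. Summing all 103 values: 3278. (Average order: Σ_{n ≤ x} φ(n) ~ (3/π²) x². For x = 103, (3/π²)·103² ≈ 3224.75.)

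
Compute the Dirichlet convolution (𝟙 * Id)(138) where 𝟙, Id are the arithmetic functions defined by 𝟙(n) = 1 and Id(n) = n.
(𝟙 * Id)(138) = 288

Divisors of 138: [1, 2, 3, 6, 23, 46, 69, 138]. For each d | 138:
  d = 1: 𝟙(1) · Id(138/1) = 1 · 138 = 138
  d = 2: 𝟙(2) · Id(138/2) = 1 · 69 = 69
  d = 3: 𝟙(3) · Id(138/3) = 1 · 46 = 46
  d = 6: 𝟙(6) · Id(138/6) = 1 · 23 = 23
  d = 23: 𝟙(23) · Id(138/23) = 1 · 6 = 6
  d = 46: 𝟙(46) · Id(138/46) = 1 · 3 = 3
  d = 69: 𝟙(69) · Id(138/69) = 1 · 2 = 2
  d = 138: 𝟙(138) · Id(138/138) = 1 · 1 = 1
Summing: (𝟙 * Id)(138) = 138 + 69 + 46 + 23 + 6 + 3 + 2 + 1 = 288.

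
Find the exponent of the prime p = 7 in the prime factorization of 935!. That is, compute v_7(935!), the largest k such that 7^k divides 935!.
v_7(935!) = 154

Legendre's formula: v_p(n!) = Σ_{k ≥ 1} ⌊n / p^k⌋. For p = 7, n = 935, the terms are:
  ⌊935/7^1⌋ = ⌊935/7⌋ = 133
  ⌊935/7^2⌋ = ⌊935/49⌋ = 19
  ⌊935/7^3⌋ = ⌊935/343⌋ = 2
(the next term ⌊935/7^4⌋ = 0, terminating the sum). Summing: v_7(935!) = 133 + 19 + 2 = 154.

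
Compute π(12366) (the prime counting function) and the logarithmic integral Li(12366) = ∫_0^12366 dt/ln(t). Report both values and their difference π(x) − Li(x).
π(12366) = 1475;  Li(12366) ≈ 1500.00;  π(x) − Li(x) ≈ -25.00.

Direct count of primes ≤ 12366 gives π(12366) = 1475. Numerical evaluation of the logarithmic integral gives Li(12366) ≈ 1500.00. The difference π(x) − Li(x) ≈ -25.00 is typically negative for small/moderate x (Li(x) overestimates), though Littlewood's theorem shows this sign changes infinitely often.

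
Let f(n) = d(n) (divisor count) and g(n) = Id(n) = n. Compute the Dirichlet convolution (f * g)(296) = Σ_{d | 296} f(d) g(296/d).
(d * Id)(296) = 1014

Divisors of 296: [1, 2, 4, 8, 37, 74, 148, 296]. For each d | 296:
  d = 1: d(1) · Id(296/1) = 1 · 296 = 296
  d = 2: d(2) · Id(296/2) = 2 · 148 = 296
  d = 4: d(4) · Id(296/4) = 3 · 74 = 222
  d = 8: d(8) · Id(296/8) = 4 · 37 = 148
  d = 37: d(37) · Id(296/37) = 2 · 8 = 16
  d = 74: d(74) · Id(296/74) = 4 · 4 = 16
  d = 148: d(148) · Id(296/148) = 6 · 2 = 12
  d = 296: d(296) · Id(296/296) = 8 · 1 = 8
Summing: (d * Id)(296) = 296 + 296 + 222 + 148 + 16 + 16 + 12 + 8 = 1014.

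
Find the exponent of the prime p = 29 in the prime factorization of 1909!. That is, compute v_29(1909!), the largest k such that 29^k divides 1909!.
v_29(1909!) = 67

Legendre's formula: v_p(n!) = Σ_{k ≥ 1} ⌊n / p^k⌋. For p = 29, n = 1909, the terms are:
  ⌊1909/29^1⌋ = ⌊1909/29⌋ = 65
  ⌊1909/29^2⌋ = ⌊1909/841⌋ = 2
(the next term ⌊1909/29^3⌋ = 0, terminating the sum). Summing: v_29(1909!) = 65 + 2 = 67.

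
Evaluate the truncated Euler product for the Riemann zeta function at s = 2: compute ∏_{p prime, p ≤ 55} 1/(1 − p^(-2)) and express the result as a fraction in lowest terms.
∏ = 35034630647548196605993834769/21373637931227167970033664000

The primes p ≤ 55 are [2, 3, 5, 7, 11, 13, 17, 19, 23, 29, 31, 37, 41, 43, 47, 53]. For each prime, (1 − 1/p^2)^(-1) = p^2 / (p^2 − 1). The product is (1 − 1/2^2)^(-1), (1 − 1/3^2)^(-1), (1 − 1/5^2)^(-1), (1 − 1/7^2)^(-1), (1 − 1/11^2)^(-1), (1 − 1/13^2)^(-1), (1 − 1/17^2)^(-1), (1 − 1/19^2)^(-1), (1 − 1/23^2)^(-1), (1 − 1/29^2)^(-1), (1 − 1/31^2)^(-1), (1 − 1/37^2)^(-1), (1 − 1/41^2)^(-1), (1 − 1/43^2)^(-1), (1 − 1/47^2)^(-1), (1 − 1/53^2)^(-1) = ∏ p^2 / (p^2 − 1) = 35034630647548196605993834769/21373637931227167970033664000.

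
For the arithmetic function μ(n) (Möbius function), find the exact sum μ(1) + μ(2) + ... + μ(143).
Σ_{n ≤ 143} μ(n) = -1

Compute μ(n) for each 1 ≤ n ≤ 143: μ(1) = 1, μ(2) = -1, μ(3) = -1, μ(4) = 0, μ(5) = -1, μ(6) = 1, μ(7) = -1, μ(8) = 0, μ(9) = 0, μ(10) = 1, μ(11) = -1, μ(12) = 0, μ(13) = -1, μ(14) = 1, μ(15) = 1, μ(16) = 0, μ(17) = -1, μ(18) = 0, μ(19) = -1, μ(20) = 0, μ(21) = 1, μ(22) = 1, μ(23) = -1, μ(24) = 0, μ(25) = 0, μ(26) = 1, μ(27) = 0, μ(28) = 0, μ(29) = -1, μ(30) = -1, μ(31) = -1, μ(32) = 0, μ(33) = 1, μ(34) = 1, μ(35) = 1, μ(36) = 0, μ(37) = -1, μ(38) = 1, μ(39) = 1, μ(40) = 0, μ(41) = -1, μ(42) = -1, μ(43) = -1, μ(44) = 0, μ(45) = 0, μ(46) = 1, μ(47) = -1, μ(48) = 0, μ(49) = 0, μ(50) = 0, μ(51) = 1, μ(52) = 0, μ(53) = -1, μ(54) = 0, μ(55) = 1, μ(56) = 0, μ(57) = 1, μ(58) = 1, μ(59) = -1, μ(60) = 0, μ(61) = -1, μ(62) = 1, μ(63) = 0, μ(64) = 0, μ(65) = 1, μ(66) = -1, μ(67) = -1, μ(68) = 0, μ(69) = 1, μ(70) = -1, μ(71) = -1, μ(72) = 0, μ(73) = -1, μ(74) = 1, μ(75) = 0, μ(76) = 0, μ(77) = 1, μ(78) = -1, μ(79) = -1, μ(80) = 0, μ(81) = 0, μ(82) = 1, μ(83) = -1, μ(84) = 0, μ(85) = 1, μ(86) = 1, μ(87) = 1, μ(88) = 0, μ(89) = -1, μ(90) = 0, μ(91) = 1, μ(92) = 0, μ(93) = 1, μ(94) = 1, μ(95) = 1, μ(96) = 0, μ(97) = -1, μ(98) = 0, μ(99) = 0, μ(100) = 0, μ(101) = -1, μ(102) = -1, μ(103) = -1, μ(104) = 0, μ(105) = -1, μ(106) = 1, μ(107) = -1, μ(108) = 0, μ(109) = -1, μ(110) = -1, μ(111) = 1, μ(112) = 0, μ(113) = -1, μ(114) = -1, μ(115) = 1, μ(116) = 0, μ(117) = 0, μ(118) = 1, μ(119) = 1, μ(120) = 0, μ(121) = 0, μ(122) = 1, μ(123) = 1, μ(124) = 0, μ(125) = 0, μ(126) = 0, μ(127) = -1, μ(128) = 0, μ(129) = 1, μ(130) = -1, μ(131) = -1, μ(132) = 0, μ(133) = 1, μ(134) = 1, μ(135) = 0, μ(136) = 0, μ(137) = -1, μ(138) = -1, μ(139) = -1, μ(140) = 0, μ(141) = 1, μ(142) = 1, μ(143) = 1. Summing all 143 values: -1. (Mertens function M(x) = Σ_{n ≤ x} μ(n); on average M(x) should be small (PNT ⟺ M(x) = o(x)).)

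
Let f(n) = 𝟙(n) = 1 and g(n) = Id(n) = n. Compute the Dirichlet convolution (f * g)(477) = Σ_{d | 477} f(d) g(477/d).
(𝟙 * Id)(477) = 702

Divisors of 477: [1, 3, 9, 53, 159, 477]. For each d | 477:
  d = 1: 𝟙(1) · Id(477/1) = 1 · 477 = 477
  d = 3: 𝟙(3) · Id(477/3) = 1 · 159 = 159
  d = 9: 𝟙(9) · Id(477/9) = 1 · 53 = 53
  d = 53: 𝟙(53) · Id(477/53) = 1 · 9 = 9
  d = 159: 𝟙(159) · Id(477/159) = 1 · 3 = 3
  d = 477: 𝟙(477) · Id(477/477) = 1 · 1 = 1
Summing: (𝟙 * Id)(477) = 477 + 159 + 53 + 9 + 3 + 1 = 702.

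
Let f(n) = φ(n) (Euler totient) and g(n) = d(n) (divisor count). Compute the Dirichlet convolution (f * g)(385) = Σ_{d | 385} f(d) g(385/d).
(φ * d)(385) = 576

Divisors of 385: [1, 5, 7, 11, 35, 55, 77, 385]. For each d | 385:
  d = 1: φ(1) · d(385/1) = 1 · 8 = 8
  d = 5: φ(5) · d(385/5) = 4 · 4 = 16
  d = 7: φ(7) · d(385/7) = 6 · 4 = 24
  d = 11: φ(11) · d(385/11) = 10 · 4 = 40
  d = 35: φ(35) · d(385/35) = 24 · 2 = 48
  d = 55: φ(55) · d(385/55) = 40 · 2 = 80
  d = 77: φ(77) · d(385/77) = 60 · 2 = 120
  d = 385: φ(385) · d(385/385) = 240 · 1 = 240
Summing: (φ * d)(385) = 8 + 16 + 24 + 40 + 48 + 80 + 120 + 240 = 576.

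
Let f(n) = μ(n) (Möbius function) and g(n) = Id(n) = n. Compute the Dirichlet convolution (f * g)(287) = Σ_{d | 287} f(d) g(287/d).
(μ * Id)(287) = 240

Divisors of 287: [1, 7, 41, 287]. For each d | 287:
  d = 1: μ(1) · Id(287/1) = 1 · 287 = 287
  d = 7: μ(7) · Id(287/7) = -1 · 41 = -41
  d = 41: μ(41) · Id(287/41) = -1 · 7 = -7
  d = 287: μ(287) · Id(287/287) = 1 · 1 = 1
Summing: (μ * Id)(287) = 287 + -41 + -7 + 1 = 240.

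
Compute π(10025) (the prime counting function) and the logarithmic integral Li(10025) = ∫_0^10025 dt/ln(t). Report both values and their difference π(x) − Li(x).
π(10025) = 1231;  Li(10025) ≈ 1248.85;  π(x) − Li(x) ≈ -17.85.

Direct count of primes ≤ 10025 gives π(10025) = 1231. Numerical evaluation of the logarithmic integral gives Li(10025) ≈ 1248.85. The difference π(x) − Li(x) ≈ -17.85 is typically negative for small/moderate x (Li(x) overestimates), though Littlewood's theorem shows this sign changes infinitely often.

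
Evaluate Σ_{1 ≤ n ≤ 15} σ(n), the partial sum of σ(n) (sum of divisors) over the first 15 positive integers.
Σ_{n ≤ 15} σ(n) = 189

Compute σ(n) for each 1 ≤ n ≤ 15: σ(1) = 1, σ(2) = 3, σ(3) = 4, σ(4) = 7, σ(5) = 6, σ(6) = 12, σ(7) = 8, σ(8) = 15, σ(9) = 13, σ(10) = 18, σ(11) = 12, σ(12) = 28, σ(13) = 14, σ(14) = 24, σ(15) = 24. Summing all 15 values: 189. (Average order: Σ_{n ≤ x} σ(n) ~ (π²/12) x². For x = 15, (π²/12)·15² ≈ 185.06.)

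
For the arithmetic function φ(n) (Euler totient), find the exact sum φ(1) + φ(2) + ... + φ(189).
Σ_{n ≤ 189} φ(n) = 10904

Compute φ(n) for each 1 ≤ n ≤ 189: φ(1) = 1, φ(2) = 1, φ(3) = 2, φ(4) = 2, φ(5) = 4, φ(6) = 2, φ(7) = 6, φ(8) = 4, φ(9) = 6, φ(10) = 4, φ(11) = 10, φ(12) = 4, φ(13) = 12, φ(14) = 6, φ(15) = 8, φ(16) = 8, φ(17) = 16, φ(18) = 6, φ(19) = 18, φ(20) = 8, φ(21) = 12, φ(22) = 10, φ(23) = 22, φ(24) = 8, φ(25) = 20, φ(26) = 12, φ(27) = 18, φ(28) = 12, φ(29) = 28, φ(30) = 8, φ(31) = 30, φ(32) = 16, φ(33) = 20, φ(34) = 16, φ(35) = 24, φ(36) = 12, φ(37) = 36, φ(38) = 18, φ(39) = 24, φ(40) = 16, φ(41) = 40, φ(42) = 12, φ(43) = 42, φ(44) = 20, φ(45) = 24, φ(46) = 22, φ(47) = 46, φ(48) = 16, φ(49) = 42, φ(50) = 20, φ(51) = 32, φ(52) = 24, φ(53) = 52, φ(54) = 18, φ(55) = 40, φ(56) = 24, φ(57) = 36, φ(58) = 28, φ(59) = 58, φ(60) = 16, φ(61) = 60, φ(62) = 30, φ(63) = 36, φ(64) = 32, φ(65) = 48, φ(66) = 20, φ(67) = 66, φ(68) = 32, φ(69) = 44, φ(70) = 24, φ(71) = 70, φ(72) = 24, φ(73) = 72, φ(74) = 36, φ(75) = 40, φ(76) = 36, φ(77) = 60, φ(78) = 24, φ(79) = 78, φ(80) = 32, φ(81) = 54, φ(82) = 40, φ(83) = 82, φ(84) = 24, φ(85) = 64, φ(86) = 42, φ(87) = 56, φ(88) = 40, φ(89) = 88, φ(90) = 24, φ(91) = 72, φ(92) = 44, φ(93) = 60, φ(94) = 46, φ(95) = 72, φ(96) = 32, φ(97) = 96, φ(98) = 42, φ(99) = 60, φ(100) = 40, φ(101) = 100, φ(102) = 32, φ(103) = 102, φ(104) = 48, φ(105) = 48, φ(106) = 52, φ(107) = 106, φ(108) = 36, φ(109) = 108, φ(110) = 40, φ(111) = 72, φ(112) = 48, φ(113) = 112, φ(114) = 36, φ(115) = 88, φ(116) = 56, φ(117) = 72, φ(118) = 58, φ(119) = 96, φ(120) = 32, φ(121) = 110, φ(122) = 60, φ(123) = 80, φ(124) = 60, φ(125) = 100, φ(126) = 36, φ(127) = 126, φ(128) = 64, φ(129) = 84, φ(130) = 48, φ(131) = 130, φ(132) = 40, φ(133) = 108, φ(134) = 66, φ(135) = 72, φ(136) = 64, φ(137) = 136, φ(138) = 44, φ(139) = 138, φ(140) = 48, φ(141) = 92, φ(142) = 70, φ(143) = 120, φ(144) = 48, φ(145) = 112, φ(146) = 72, φ(147) = 84, φ(148) = 72, φ(149) = 148, φ(150) = 40, φ(151) = 150, φ(152) = 72, φ(153) = 96, φ(154) = 60, φ(155) = 120, φ(156) = 48, φ(157) = 156, φ(158) = 78, φ(159) = 104, φ(160) = 64, φ(161) = 132, φ(162) = 54, φ(163) = 162, φ(164) = 80, φ(165) = 80, φ(166) = 82, φ(167) = 166, φ(168) = 48, φ(169) = 156, φ(170) = 64, φ(171) = 108, φ(172) = 84, φ(173) = 172, φ(174) = 56, φ(175) = 120, φ(176) = 80, φ(177) = 116, φ(178) = 88, φ(179) = 178, φ(180) = 48, φ(181) = 180, φ(182) = 72, φ(183) = 120, φ(184) = 88, φ(185) = 144, φ(186) = 60, φ(187) = 160, φ(188) = 92, φ(189) = 108. Summing all 189 values: 10904. (Average order: Σ_{n ≤ x} φ(n) ~ (3/π²) x². For x = 189, (3/π²)·189² ≈ 10857.88.)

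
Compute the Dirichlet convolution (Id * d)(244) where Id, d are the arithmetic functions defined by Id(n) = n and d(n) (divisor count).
(Id * d)(244) = 693

Divisors of 244: [1, 2, 4, 61, 122, 244]. For each d | 244:
  d = 1: Id(1) · d(244/1) = 1 · 6 = 6
  d = 2: Id(2) · d(244/2) = 2 · 4 = 8
  d = 4: Id(4) · d(244/4) = 4 · 2 = 8
  d = 61: Id(61) · d(244/61) = 61 · 3 = 183
  d = 122: Id(122) · d(244/122) = 122 · 2 = 244
  d = 244: Id(244) · d(244/244) = 244 · 1 = 244
Summing: (Id * d)(244) = 6 + 8 + 8 + 183 + 244 + 244 = 693.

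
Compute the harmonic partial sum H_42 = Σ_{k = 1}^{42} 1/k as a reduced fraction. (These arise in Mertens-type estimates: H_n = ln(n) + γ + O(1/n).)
H_42 = 12309312989335019/2844937529085600

Direct summation: H_42 = 1 + 1/2 + ... + 1/42. The least common denominator is lcm(1, ..., 42) = 219060189739591200; over this denominator the numerator is 219060189739591200 + 109530094869795600 + 73020063246530400 + 54765047434897800 + 43812037947918240 + 36510031623265200 + 31294312819941600 + 27382523717448900 + 24340021082176800 + 21906018973959120 + 19914562703599200 + 18255015811632600 + 16850783826122400 + 15647156409970800 + 14604012649306080 + 13691261858724450 + 12885893514093600 + 12170010541088400 + 11529483670504800 + 10953009486979560 + 10431437606647200 + 9957281351799600 + 9524356075634400 + 9127507905816300 + 8762407589583648 + 8425391913061200 + 8113340360725600 + 7823578204985400 + 7553799646192800 + 7302006324653040 + 7066457733535200 + 6845630929362225 + 6638187567866400 + 6442946757046800 + 6258862563988320 + 6085005270544200 + 5920545668637600 + 5764741835252400 + 5616927942040800 + 5476504743489780 + 5342931457063200 + 5215718803323600 = 947817100178796463, so H_42 = 947817100178796463/219060189739591200; reducing by gcd(947817100178796463, 219060189739591200) = 77 gives 12309312989335019/2844937529085600 ≈ 4.32674. (The PNT-adjacent estimate ln(42) + γ ≈ 4.31489 matches within O(1/n).)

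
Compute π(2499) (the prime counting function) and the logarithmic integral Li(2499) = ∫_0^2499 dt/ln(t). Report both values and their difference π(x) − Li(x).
π(2499) = 367;  Li(2499) ≈ 379.48;  π(x) − Li(x) ≈ -12.48.

Direct count of primes ≤ 2499 gives π(2499) = 367. Numerical evaluation of the logarithmic integral gives Li(2499) ≈ 379.48. The difference π(x) − Li(x) ≈ -12.48 is typically negative for small/moderate x (Li(x) overestimates), though Littlewood's theorem shows this sign changes infinitely often.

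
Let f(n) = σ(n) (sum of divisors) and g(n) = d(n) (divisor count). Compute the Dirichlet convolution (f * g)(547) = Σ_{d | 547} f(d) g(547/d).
(σ * d)(547) = 550

Divisors of 547: [1, 547]. For each d | 547:
  d = 1: σ(1) · d(547/1) = 1 · 2 = 2
  d = 547: σ(547) · d(547/547) = 548 · 1 = 548
Summing: (σ * d)(547) = 2 + 548 = 550.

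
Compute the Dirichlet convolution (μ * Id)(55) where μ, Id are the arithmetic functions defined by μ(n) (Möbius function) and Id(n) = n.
(μ * Id)(55) = 40

Divisors of 55: [1, 5, 11, 55]. For each d | 55:
  d = 1: μ(1) · Id(55/1) = 1 · 55 = 55
  d = 5: μ(5) · Id(55/5) = -1 · 11 = -11
  d = 11: μ(11) · Id(55/11) = -1 · 5 = -5
  d = 55: μ(55) · Id(55/55) = 1 · 1 = 1
Summing: (μ * Id)(55) = 55 + -11 + -5 + 1 = 40.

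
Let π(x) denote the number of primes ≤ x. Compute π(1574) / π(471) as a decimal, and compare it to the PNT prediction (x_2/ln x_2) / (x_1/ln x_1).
π(1574)/π(471) = 248/91 ≈ 2.7253;  PNT prediction ≈ 2.7941.

π(471) = 91 and π(1574) = 248, so π(1574)/π(471) ≈ 2.7253. The PNT-predicted ratio is (1574/ln(1574)) / (471/ln(471)) ≈ 2.7941. The two agree to within a few percent, as expected.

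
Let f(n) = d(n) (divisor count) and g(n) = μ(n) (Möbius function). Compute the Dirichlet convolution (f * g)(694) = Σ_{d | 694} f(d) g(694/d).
(d * μ)(694) = 1

Divisors of 694: [1, 2, 347, 694]. For each d | 694:
  d = 1: d(1) · μ(694/1) = 1 · 1 = 1
  d = 2: d(2) · μ(694/2) = 2 · -1 = -2
  d = 347: d(347) · μ(694/347) = 2 · -1 = -2
  d = 694: d(694) · μ(694/694) = 4 · 1 = 4
Summing: (d * μ)(694) = 1 + -2 + -2 + 4 = 1.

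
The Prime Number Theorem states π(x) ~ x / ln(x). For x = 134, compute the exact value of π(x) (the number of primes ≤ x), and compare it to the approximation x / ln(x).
π(134) = 32;  x/ln(x) ≈ 27.36;  relative error ≈ 14.50%.

Directly count primes up to 134: π(134) = 32. The PNT approximation gives 134/ln(134) ≈ 134/4.89784 ≈ 27.36. Relative error (π(x) − x/ln(x)) / π(x) ≈ 14.50%; the approximation is known to undercount slightly (Li(x) is a better estimate).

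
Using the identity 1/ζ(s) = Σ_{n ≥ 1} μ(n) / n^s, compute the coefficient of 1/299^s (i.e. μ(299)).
μ(299) = 1

Factor n = 299 = 13 · 23. μ(n) = 0 if any exponent ≥ 2 (not squarefree); otherwise μ(n) = (−1)^{ω(n)} where ω(n) is the number of distinct prime factors. Applying: μ(299) = 1.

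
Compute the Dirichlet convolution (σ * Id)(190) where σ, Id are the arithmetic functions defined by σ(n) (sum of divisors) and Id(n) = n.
(σ * Id)(190) = 2145

Divisors of 190: [1, 2, 5, 10, 19, 38, 95, 190]. For each d | 190:
  d = 1: σ(1) · Id(190/1) = 1 · 190 = 190
  d = 2: σ(2) · Id(190/2) = 3 · 95 = 285
  d = 5: σ(5) · Id(190/5) = 6 · 38 = 228
  d = 10: σ(10) · Id(190/10) = 18 · 19 = 342
  d = 19: σ(19) · Id(190/19) = 20 · 10 = 200
  d = 38: σ(38) · Id(190/38) = 60 · 5 = 300
  d = 95: σ(95) · Id(190/95) = 120 · 2 = 240
  d = 190: σ(190) · Id(190/190) = 360 · 1 = 360
Summing: (σ * Id)(190) = 190 + 285 + 228 + 342 + 200 + 300 + 240 + 360 = 2145.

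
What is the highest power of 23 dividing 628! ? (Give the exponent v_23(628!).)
v_23(628!) = 28

Legendre's formula: v_p(n!) = Σ_{k ≥ 1} ⌊n / p^k⌋. For p = 23, n = 628, the terms are:
  ⌊628/23^1⌋ = ⌊628/23⌋ = 27
  ⌊628/23^2⌋ = ⌊628/529⌋ = 1
(the next term ⌊628/23^3⌋ = 0, terminating the sum). Summing: v_23(628!) = 27 + 1 = 28.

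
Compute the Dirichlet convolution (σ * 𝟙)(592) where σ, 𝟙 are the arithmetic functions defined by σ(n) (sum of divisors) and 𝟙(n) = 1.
(σ * 𝟙)(592) = 2223

Divisors of 592: [1, 2, 4, 8, 16, 37, 74, 148, 296, 592]. For each d | 592:
  d = 1: σ(1) · 𝟙(592/1) = 1 · 1 = 1
  d = 2: σ(2) · 𝟙(592/2) = 3 · 1 = 3
  d = 4: σ(4) · 𝟙(592/4) = 7 · 1 = 7
  d = 8: σ(8) · 𝟙(592/8) = 15 · 1 = 15
  d = 16: σ(16) · 𝟙(592/16) = 31 · 1 = 31
  d = 37: σ(37) · 𝟙(592/37) = 38 · 1 = 38
  d = 74: σ(74) · 𝟙(592/74) = 114 · 1 = 114
  d = 148: σ(148) · 𝟙(592/148) = 266 · 1 = 266
  d = 296: σ(296) · 𝟙(592/296) = 570 · 1 = 570
  d = 592: σ(592) · 𝟙(592/592) = 1178 · 1 = 1178
Summing: (σ * 𝟙)(592) = 1 + 3 + 7 + 15 + 31 + 38 + 114 + 266 + 570 + 1178 = 2223.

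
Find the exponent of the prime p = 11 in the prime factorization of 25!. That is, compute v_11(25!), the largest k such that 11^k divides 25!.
v_11(25!) = 2

Legendre's formula: v_p(n!) = Σ_{k ≥ 1} ⌊n / p^k⌋. For p = 11, n = 25, the terms are:
  ⌊25/11^1⌋ = ⌊25/11⌋ = 2
(the next term ⌊25/11^2⌋ = 0, terminating the sum). Summing: v_11(25!) = 2 = 2.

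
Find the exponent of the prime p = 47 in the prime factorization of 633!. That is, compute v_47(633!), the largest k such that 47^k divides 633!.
v_47(633!) = 13

Legendre's formula: v_p(n!) = Σ_{k ≥ 1} ⌊n / p^k⌋. For p = 47, n = 633, the terms are:
  ⌊633/47^1⌋ = ⌊633/47⌋ = 13
(the next term ⌊633/47^2⌋ = 0, terminating the sum). Summing: v_47(633!) = 13 = 13.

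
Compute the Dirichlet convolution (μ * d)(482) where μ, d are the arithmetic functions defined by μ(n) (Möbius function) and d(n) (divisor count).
(μ * d)(482) = 1

Divisors of 482: [1, 2, 241, 482]. For each d | 482:
  d = 1: μ(1) · d(482/1) = 1 · 4 = 4
  d = 2: μ(2) · d(482/2) = -1 · 2 = -2
  d = 241: μ(241) · d(482/241) = -1 · 2 = -2
  d = 482: μ(482) · d(482/482) = 1 · 1 = 1
Summing: (μ * d)(482) = 4 + -2 + -2 + 1 = 1.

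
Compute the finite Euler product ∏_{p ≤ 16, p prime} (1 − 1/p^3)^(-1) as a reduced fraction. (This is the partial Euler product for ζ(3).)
∏ = 39364325/32767248

The primes p ≤ 16 are [2, 3, 5, 7, 11, 13]. For each prime, (1 − 1/p^3)^(-1) = p^3 / (p^3 − 1). The product is (1 − 1/2^3)^(-1), (1 − 1/3^3)^(-1), (1 − 1/5^3)^(-1), (1 − 1/7^3)^(-1), (1 − 1/11^3)^(-1), (1 − 1/13^3)^(-1) = ∏ p^3 / (p^3 − 1) = 39364325/32767248.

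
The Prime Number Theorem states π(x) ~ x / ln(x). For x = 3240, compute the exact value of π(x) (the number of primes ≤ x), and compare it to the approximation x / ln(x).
π(3240) = 457;  x/ln(x) ≈ 400.82;  relative error ≈ 12.29%.

Directly count primes up to 3240: π(3240) = 457. The PNT approximation gives 3240/ln(3240) ≈ 3240/8.08333 ≈ 400.82. Relative error (π(x) − x/ln(x)) / π(x) ≈ 12.29%; the approximation is known to undercount slightly (Li(x) is a better estimate).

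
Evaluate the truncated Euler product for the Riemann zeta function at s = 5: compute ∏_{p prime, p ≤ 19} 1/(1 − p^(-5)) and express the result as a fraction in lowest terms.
∏ = 995488417328655275157507375/960036697434231116505428608

The primes p ≤ 19 are [2, 3, 5, 7, 11, 13, 17, 19]. For each prime, (1 − 1/p^5)^(-1) = p^5 / (p^5 − 1). The product is (1 − 1/2^5)^(-1), (1 − 1/3^5)^(-1), (1 − 1/5^5)^(-1), (1 − 1/7^5)^(-1), (1 − 1/11^5)^(-1), (1 − 1/13^5)^(-1), (1 − 1/17^5)^(-1), (1 − 1/19^5)^(-1) = ∏ p^5 / (p^5 − 1) = 995488417328655275157507375/960036697434231116505428608.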